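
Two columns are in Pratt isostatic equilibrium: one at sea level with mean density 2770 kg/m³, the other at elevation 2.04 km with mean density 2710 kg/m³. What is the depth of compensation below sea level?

92.1 km

ρ_ref D = ρ (D + h) → D (ρ_ref − ρ) = ρ h.
D = ρ h/(ρ_ref − ρ) = 2710 × 2.04 km/(2770 − 2710) = 92.1 km.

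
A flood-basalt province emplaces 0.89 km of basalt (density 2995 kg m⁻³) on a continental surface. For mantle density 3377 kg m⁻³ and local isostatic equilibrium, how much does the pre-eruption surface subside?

0.789 km

Subaerial loading: s = t ρ_load / ρ_m.
s = 0.89 km × 2995/3377 = 0.789 km.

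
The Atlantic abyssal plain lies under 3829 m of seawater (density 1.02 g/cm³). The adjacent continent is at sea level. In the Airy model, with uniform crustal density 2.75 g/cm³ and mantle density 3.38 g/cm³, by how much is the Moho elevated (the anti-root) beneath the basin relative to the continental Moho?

10500 m

For local isostatic compensation: replacing crust with seawater at the top is compensated by replacing crust with mantle at the base: d (ρ_c − ρ_w) = a (ρ_m − ρ_c).
a = d (ρ_c − ρ_w)/(ρ_m − ρ_c) = 3829 m × 1.73/0.63 = 10500 m.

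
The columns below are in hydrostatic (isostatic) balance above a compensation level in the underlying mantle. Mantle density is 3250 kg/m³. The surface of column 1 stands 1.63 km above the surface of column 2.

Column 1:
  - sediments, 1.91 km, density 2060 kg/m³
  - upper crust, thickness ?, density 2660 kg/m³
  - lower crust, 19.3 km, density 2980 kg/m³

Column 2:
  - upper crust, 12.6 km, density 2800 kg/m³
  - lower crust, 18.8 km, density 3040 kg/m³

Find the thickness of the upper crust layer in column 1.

12.6 km

Take the compensation level at the base of the deeper column (depth z_c below the surface of column 1) and equate Σ ρ_i t_i down to z_c; mantle fills any gap and the z_c terms cancel.
Column 1: 1.91×2060 + x×2660 + 19.3×2980 + (z_c − 21.21 − x)×3250
Column 2: 1.63×0 + 12.6×2800 + 18.8×3040 + (z_c − 1.63 − 31.4)×3250
The z_c×3250 term appears on both sides and cancels. Collect the known terms of each column as K = Σ(ρt)_known − 3250 × (depth of known layers): K_1 = 61448.6 − 3250×21.21 = −7483.9; K_2 = 92432 − 3250×(1.63 + 31.4) = −14915.5.
Balance: K_1 − x×(3250 − 2660) = K_2, so x = (K_1 − K_2)/(3250 − 2660) = 7431.6/590 = 12.6 km.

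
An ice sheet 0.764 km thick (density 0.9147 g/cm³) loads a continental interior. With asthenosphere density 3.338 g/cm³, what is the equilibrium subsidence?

Isostatic balance requires: the ice load ρ_ice t is balanced by mantle displaced below, ρ_m s.
s = t ρ_ice / ρ_m = 0.764 km × 0.9147/3.338 = 0.209 km.

0.209 km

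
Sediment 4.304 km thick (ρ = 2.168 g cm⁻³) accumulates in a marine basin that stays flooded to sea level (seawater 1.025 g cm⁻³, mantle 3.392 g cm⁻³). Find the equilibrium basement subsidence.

Submarine loading: the sediment displaces seawater, and the subsidence is in turn flooded, so s (ρ_m − ρ_w) = t (ρ_sed − ρ_w).
s = 4.304 km × (2.168 − 1.025) / (3.392 − 1.025) = 2.08 km.

2.08 km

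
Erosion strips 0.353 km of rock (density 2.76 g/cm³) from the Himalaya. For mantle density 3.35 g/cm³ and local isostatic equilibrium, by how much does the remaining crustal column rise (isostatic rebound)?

Unloading: uplift u = e ρ_c/ρ_m = 0.353 km × 2.76/3.35 = 0.291 km.

0.291 km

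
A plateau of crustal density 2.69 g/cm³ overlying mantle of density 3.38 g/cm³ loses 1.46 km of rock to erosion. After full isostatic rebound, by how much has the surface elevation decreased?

Rebound u = e ρ_c/ρ_m = 1.46 km × 2.69/3.38 = 1.162 km.
Net surface drop = e − u = 1.46 km − 1.162 km = e (ρ_m − ρ_c)/ρ_m = 0.298 km.

0.298 km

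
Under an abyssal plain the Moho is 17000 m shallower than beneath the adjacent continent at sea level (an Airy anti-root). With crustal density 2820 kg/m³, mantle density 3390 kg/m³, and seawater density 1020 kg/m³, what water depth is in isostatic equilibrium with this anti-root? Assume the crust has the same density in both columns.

Replacing a thickness d of crust by seawater at the top must be balanced by replacing crust with mantle at the base: d (ρ_c − ρ_w) = a (ρ_m − ρ_c).
d = a (ρ_m − ρ_c)/(ρ_c − ρ_w) = 17000 m × 570/1800 = 5380 m.

5380 m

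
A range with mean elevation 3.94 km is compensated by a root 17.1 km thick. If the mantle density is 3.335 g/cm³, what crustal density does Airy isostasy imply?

2.71 g/cm³

ρ_c h = (ρ_m − ρ_c) r → ρ_c (h + r) = ρ_m r → ρ_c = ρ_m r / (h + r).
ρ_c = 3.335 × 17.1 km / (3.94 km + 17.1 km) = 2.71 g/cm³.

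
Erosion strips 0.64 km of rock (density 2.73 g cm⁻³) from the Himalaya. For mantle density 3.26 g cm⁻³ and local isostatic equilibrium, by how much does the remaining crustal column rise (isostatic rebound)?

Unloading: uplift u = e ρ_c/ρ_m = 0.64 km × 2.73/3.26 = 0.536 km.

0.536 km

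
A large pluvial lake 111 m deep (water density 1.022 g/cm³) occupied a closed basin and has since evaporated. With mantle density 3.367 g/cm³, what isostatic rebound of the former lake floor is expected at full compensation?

u = d ρ_w/ρ_m = 111 m × 1.022/3.367 = 33.7 m.

33.7 m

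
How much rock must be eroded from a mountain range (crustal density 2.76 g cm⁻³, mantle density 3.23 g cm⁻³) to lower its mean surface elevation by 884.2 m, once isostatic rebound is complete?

6080 m

Net drop Δ = e − u = e − e ρ_c/ρ_m = e (ρ_m − ρ_c)/ρ_m.
e = Δ ρ_m/(ρ_m − ρ_c) = 884.2 m × 3.23/0.47 = 6080 m.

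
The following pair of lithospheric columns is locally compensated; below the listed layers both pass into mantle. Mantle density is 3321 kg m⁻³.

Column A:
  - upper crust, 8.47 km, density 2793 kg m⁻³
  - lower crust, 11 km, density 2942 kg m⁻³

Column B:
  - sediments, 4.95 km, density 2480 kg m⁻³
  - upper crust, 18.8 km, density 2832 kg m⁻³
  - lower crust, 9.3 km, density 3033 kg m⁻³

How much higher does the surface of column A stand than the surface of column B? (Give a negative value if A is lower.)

For any compensation level in the mantle, the mantle terms cancel and isostasy reduces to e = (Σt_A − Σt_B) − (Σ(ρt)_A − Σ(ρt)_B) / ρ_m.
Σt_A = 19.47 km; Σt_B = 33.05 km; Σ(ρt)_A = 56018.71; Σ(ρt)_B = 93724.5 (in km·kg m⁻³).
e = (19.47 − 33.05) − (56018.71 − 93724.5) / 3321 = −2.23 km.

−2.23 km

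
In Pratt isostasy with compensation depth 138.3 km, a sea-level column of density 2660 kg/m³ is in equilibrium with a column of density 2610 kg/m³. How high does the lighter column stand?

2.65 km

ρ_ref D = ρ (D + h) → h = D (ρ_ref − ρ)/ρ.
h = 138.3 km × (2660 − 2610)/2610 = 2.65 km.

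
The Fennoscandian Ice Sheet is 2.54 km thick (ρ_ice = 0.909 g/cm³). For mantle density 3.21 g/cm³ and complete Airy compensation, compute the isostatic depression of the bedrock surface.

0.719 km

Balancing pressure at the compensation depth: the ice load ρ_ice t is balanced by mantle displaced below, ρ_m s.
s = t ρ_ice / ρ_m = 2.54 km × 0.909/3.21 = 0.719 km.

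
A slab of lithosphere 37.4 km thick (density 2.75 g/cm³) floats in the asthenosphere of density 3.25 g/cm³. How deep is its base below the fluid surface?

31.6 km

Draft d = t ρ_obj/ρ_fluid = 37.4 km × 2.75/3.25 = 31.6 km.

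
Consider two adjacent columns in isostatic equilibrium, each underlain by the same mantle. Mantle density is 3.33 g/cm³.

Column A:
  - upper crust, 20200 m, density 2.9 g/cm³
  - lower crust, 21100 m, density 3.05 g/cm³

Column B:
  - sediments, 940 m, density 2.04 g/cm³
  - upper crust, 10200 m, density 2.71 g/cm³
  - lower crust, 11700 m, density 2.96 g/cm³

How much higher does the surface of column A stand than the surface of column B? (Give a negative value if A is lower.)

For any compensation level in the mantle, the mantle terms cancel and isostasy reduces to e = (Σt_A − Σt_B) − (Σ(ρt)_A − Σ(ρt)_B) / ρ_m.
Σt_A = 41300 m; Σt_B = 22840 m; Σ(ρt)_A = 122935; Σ(ρt)_B = 64191.6 (in m·g/cm³).
e = (41300 − 22840) − (122935 − 64191.6) / 3.33 = 819 m.

819 m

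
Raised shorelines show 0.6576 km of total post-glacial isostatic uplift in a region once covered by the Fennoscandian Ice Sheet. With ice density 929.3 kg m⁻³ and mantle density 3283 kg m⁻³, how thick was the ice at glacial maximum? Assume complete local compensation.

2.32 km

u = t ρ_ice/ρ_m → t = u ρ_m/ρ_ice = 0.6576 km × 3283/929.3 = 2.32 km.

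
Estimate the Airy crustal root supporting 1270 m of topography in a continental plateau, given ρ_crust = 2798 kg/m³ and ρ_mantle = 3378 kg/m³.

6130 m

Balancing pressure at the compensation depth: the weight of the topography is balanced by the buoyancy of the root, ρ_c h = (ρ_m − ρ_c) r.
r = h · ρ_c / (ρ_m − ρ_c) = 1270 m × 2798 / (3378 − 2798) = 6130 m.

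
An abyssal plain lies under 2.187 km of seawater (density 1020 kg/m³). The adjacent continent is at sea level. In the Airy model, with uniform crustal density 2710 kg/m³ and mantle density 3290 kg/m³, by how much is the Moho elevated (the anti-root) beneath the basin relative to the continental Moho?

Balancing pressure at the compensation depth: replacing crust with seawater at the top is compensated by replacing crust with mantle at the base: d (ρ_c − ρ_w) = a (ρ_m − ρ_c).
a = d (ρ_c − ρ_w)/(ρ_m − ρ_c) = 2.187 km × 1690/580 = 6.37 km.

6.37 km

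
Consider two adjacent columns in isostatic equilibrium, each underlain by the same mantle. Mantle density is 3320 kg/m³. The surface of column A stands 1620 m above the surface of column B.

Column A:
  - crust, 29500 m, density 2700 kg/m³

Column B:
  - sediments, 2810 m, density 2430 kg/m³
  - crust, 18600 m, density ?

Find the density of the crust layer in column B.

2760 kg/m³

Take the compensation level at the base of the deeper column (depth z_c below the surface of column A) and equate Σ ρ_i t_i down to z_c; mantle fills any gap and the z_c terms cancel.
Column A: 29500×2700 + (z_c − 29500)×3320
Column B: 1620×0 + 2810×2430 + 18600×ρ + (z_c − 1620 − 21410)×3320
The z_c×3320 term appears on both sides and cancels. Collect the known terms of each column as K = Σ(ρt)_known − 3320 × (depth of known layers): K_A = 79650000 − 3320×29500 = −18290000; K_B = 6828300 − 3320×(1620 + 21410) = −69631300.
Balance: K_A = K_B + 18600×ρ, so ρ = (K_A − K_B)/18600 = 51341300/18600 = 2760 kg/m³.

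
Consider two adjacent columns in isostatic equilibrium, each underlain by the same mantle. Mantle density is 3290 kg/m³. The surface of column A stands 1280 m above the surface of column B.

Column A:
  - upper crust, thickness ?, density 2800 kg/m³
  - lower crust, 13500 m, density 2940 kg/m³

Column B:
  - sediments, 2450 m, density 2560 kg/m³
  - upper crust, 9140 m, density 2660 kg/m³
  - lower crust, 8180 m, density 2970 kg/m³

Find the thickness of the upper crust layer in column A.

Take the compensation level at the base of the deeper column (depth z_c below the surface of column A) and equate Σ ρ_i t_i down to z_c; mantle fills any gap and the z_c terms cancel.
Column A: x×2800 + 13500×2940 + (z_c − 13500 − x)×3290
Column B: 1280×0 + 2450×2560 + 9140×2660 + 8180×2970 + (z_c − 1280 − 19770)×3290
The z_c×3290 term appears on both sides and cancels. Collect the known terms of each column as K = Σ(ρt)_known − 3290 × (depth of known layers): K_A = 39690000 − 3290×13500 = −4725000; K_B = 54879000 − 3290×(1280 + 19770) = −14375500.
Balance: K_A − x×(3290 − 2800) = K_B, so x = (K_A − K_B)/(3290 − 2800) = 9650500/490 = 19700 m.

19700 m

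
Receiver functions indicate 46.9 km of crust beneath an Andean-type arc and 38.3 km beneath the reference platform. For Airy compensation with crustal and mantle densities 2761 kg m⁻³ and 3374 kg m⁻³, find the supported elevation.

Excess crust Δ = 46.9 km − 38.3 km = 8.6 km, split between elevation h and root r with h + r = Δ.
Airy balance ρ_c h = (ρ_m − ρ_c) r gives r = h ρ_c/(ρ_m − ρ_c), so h (1 + ρ_c/(ρ_m − ρ_c)) = Δ, i.e. h = Δ (ρ_m − ρ_c)/ρ_m.
h = 8.6 km × 613/3374 = 1.56 km.

1.56 km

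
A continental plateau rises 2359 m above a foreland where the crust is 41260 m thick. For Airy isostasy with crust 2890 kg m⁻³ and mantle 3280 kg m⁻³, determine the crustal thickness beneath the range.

Root depth r = h ρ_c / (ρ_m − ρ_c) = 2359 m × 2890 / 390 = 17480 m.
Total thickness = T + h + r = 41260 m + 2359 m + 17480 m = 61100 m.

61100 m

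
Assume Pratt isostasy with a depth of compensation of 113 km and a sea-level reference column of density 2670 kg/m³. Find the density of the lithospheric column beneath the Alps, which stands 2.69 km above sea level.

2610 kg/m³

Pratt balance: ρ_ref D = ρ (D + h).
ρ = ρ_ref D/(D + h) = 2670 × 113 km/(113 km + 2.69 km) = 2610 kg/m³.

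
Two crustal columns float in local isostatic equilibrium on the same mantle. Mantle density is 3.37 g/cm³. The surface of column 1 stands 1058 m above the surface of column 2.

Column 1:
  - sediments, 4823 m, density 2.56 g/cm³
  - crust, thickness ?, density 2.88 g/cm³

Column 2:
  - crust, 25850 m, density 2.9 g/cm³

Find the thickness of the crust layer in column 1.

Take the compensation level at the base of the deeper column (depth z_c below the surface of column 1) and equate Σ ρ_i t_i down to z_c; mantle fills any gap and the z_c terms cancel.
Column 1: 4823×2.56 + x×2.88 + (z_c − 4823 − x)×3.37
Column 2: 1058×0 + 25850×2.9 + (z_c − 1058 − 25850)×3.37
The z_c×3.37 term appears on both sides and cancels. Collect the known terms of each column as K = Σ(ρt)_known − 3.37 × (depth of known layers): K_1 = 12346.88 − 3.37×4823 = −3906.63; K_2 = 74965 − 3.37×(1058 + 25850) = −15714.96.
Balance: K_1 − x×(3.37 − 2.88) = K_2, so x = (K_1 − K_2)/(3.37 − 2.88) = 11808.3/0.49 = 24100 m.

24100 m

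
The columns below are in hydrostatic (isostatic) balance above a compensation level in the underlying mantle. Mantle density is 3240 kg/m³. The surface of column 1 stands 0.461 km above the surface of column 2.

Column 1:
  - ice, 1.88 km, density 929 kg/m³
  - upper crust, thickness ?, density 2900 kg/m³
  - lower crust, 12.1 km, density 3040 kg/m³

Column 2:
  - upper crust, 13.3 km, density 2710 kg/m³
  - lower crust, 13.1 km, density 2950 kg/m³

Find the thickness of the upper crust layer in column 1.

16.4 km

Take the compensation level at the base of the deeper column (depth z_c below the surface of column 1) and equate Σ ρ_i t_i down to z_c; mantle fills any gap and the z_c terms cancel.
Column 1: 1.88×929 + x×2900 + 12.1×3040 + (z_c − 13.98 − x)×3240
Column 2: 0.461×0 + 13.3×2710 + 13.1×2950 + (z_c − 0.461 − 26.4)×3240
The z_c×3240 term appears on both sides and cancels. Collect the known terms of each column as K = Σ(ρt)_known − 3240 × (depth of known layers): K_1 = 38530.52 − 3240×13.98 = −6764.68; K_2 = 74688 − 3240×(0.461 + 26.4) = −12341.64.
Balance: K_1 − x×(3240 − 2900) = K_2, so x = (K_1 − K_2)/(3240 − 2900) = 5576.96/340 = 16.4 km.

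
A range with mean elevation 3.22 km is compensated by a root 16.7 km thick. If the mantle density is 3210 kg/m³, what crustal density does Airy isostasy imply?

ρ_c h = (ρ_m − ρ_c) r → ρ_c (h + r) = ρ_m r → ρ_c = ρ_m r / (h + r).
ρ_c = 3210 × 16.7 km / (3.22 km + 16.7 km) = 2690 kg/m³.

2690 kg/m³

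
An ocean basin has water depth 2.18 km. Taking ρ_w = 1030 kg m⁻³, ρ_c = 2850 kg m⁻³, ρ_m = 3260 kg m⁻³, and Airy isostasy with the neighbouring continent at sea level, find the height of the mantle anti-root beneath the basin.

9.68 km

Isostatic balance requires: replacing crust with seawater at the top is compensated by replacing crust with mantle at the base: d (ρ_c − ρ_w) = a (ρ_m − ρ_c).
a = d (ρ_c − ρ_w)/(ρ_m − ρ_c) = 2.18 km × 1820/410 = 9.68 km.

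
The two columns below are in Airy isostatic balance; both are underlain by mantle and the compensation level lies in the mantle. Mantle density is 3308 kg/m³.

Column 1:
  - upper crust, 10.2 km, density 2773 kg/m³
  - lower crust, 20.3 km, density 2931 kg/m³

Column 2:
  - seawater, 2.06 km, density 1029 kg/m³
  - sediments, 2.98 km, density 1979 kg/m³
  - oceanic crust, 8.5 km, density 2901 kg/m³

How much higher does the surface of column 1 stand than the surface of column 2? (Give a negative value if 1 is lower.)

0.301 km

For any compensation level in the mantle, the mantle terms cancel and isostasy reduces to e = (Σt_1 − Σt_2) − (Σ(ρt)_1 − Σ(ρt)_2) / ρ_m.
Σt_1 = 30.5 km; Σt_2 = 13.54 km; Σ(ρt)_1 = 87783.9; Σ(ρt)_2 = 32675.66 (in km·kg/m³).
e = (30.5 − 13.54) − (87783.9 − 32675.66) / 3308 = 0.301 km.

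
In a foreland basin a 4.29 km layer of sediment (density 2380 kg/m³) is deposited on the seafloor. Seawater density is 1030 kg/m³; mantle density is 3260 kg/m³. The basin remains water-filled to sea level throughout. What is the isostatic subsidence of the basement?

Submarine loading: the sediment displaces seawater, and the subsidence is in turn flooded, so s (ρ_m − ρ_w) = t (ρ_sed − ρ_w).
s = 4.29 km × (2380 − 1030) / (3260 − 1030) = 2.6 km.

2.6 km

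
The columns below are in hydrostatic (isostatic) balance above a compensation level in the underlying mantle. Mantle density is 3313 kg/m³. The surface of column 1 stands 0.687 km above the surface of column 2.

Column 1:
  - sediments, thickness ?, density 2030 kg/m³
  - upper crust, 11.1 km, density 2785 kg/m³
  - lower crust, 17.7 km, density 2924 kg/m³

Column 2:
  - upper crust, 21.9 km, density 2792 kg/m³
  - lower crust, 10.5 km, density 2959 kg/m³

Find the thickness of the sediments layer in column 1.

3.63 km

Take the compensation level at the base of the deeper column (depth z_c below the surface of column 1) and equate Σ ρ_i t_i down to z_c; mantle fills any gap and the z_c terms cancel.
Column 1: x×2030 + 11.1×2785 + 17.7×2924 + (z_c − 28.8 − x)×3313
Column 2: 0.687×0 + 21.9×2792 + 10.5×2959 + (z_c − 0.687 − 32.4)×3313
The z_c×3313 term appears on both sides and cancels. Collect the known terms of each column as K = Σ(ρt)_known − 3313 × (depth of known layers): K_1 = 82668.3 − 3313×28.8 = −12746.1; K_2 = 92214.3 − 3313×(0.687 + 32.4) = −17402.931.
Balance: K_1 − x×(3313 − 2030) = K_2, so x = (K_1 − K_2)/(3313 − 2030) = 4656.83/1283 = 3.63 km.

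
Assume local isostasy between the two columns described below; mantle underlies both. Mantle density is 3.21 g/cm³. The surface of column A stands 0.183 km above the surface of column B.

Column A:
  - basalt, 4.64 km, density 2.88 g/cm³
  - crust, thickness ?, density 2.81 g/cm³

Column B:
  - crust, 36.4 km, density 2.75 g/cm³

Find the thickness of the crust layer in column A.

Take the compensation level at the base of the deeper column (depth z_c below the surface of column A) and equate Σ ρ_i t_i down to z_c; mantle fills any gap and the z_c terms cancel.
Column A: 4.64×2.88 + x×2.81 + (z_c − 4.64 − x)×3.21
Column B: 0.183×0 + 36.4×2.75 + (z_c − 0.183 − 36.4)×3.21
The z_c×3.21 term appears on both sides and cancels. Collect the known terms of each column as K = Σ(ρt)_known − 3.21 × (depth of known layers): K_A = 13.3632 − 3.21×4.64 = −1.5312; K_B = 100.1 − 3.21×(0.183 + 36.4) = −17.33143.
Balance: K_A − x×(3.21 − 2.81) = K_B, so x = (K_A − K_B)/(3.21 − 2.81) = 15.8002/0.4 = 39.5 km.

39.5 km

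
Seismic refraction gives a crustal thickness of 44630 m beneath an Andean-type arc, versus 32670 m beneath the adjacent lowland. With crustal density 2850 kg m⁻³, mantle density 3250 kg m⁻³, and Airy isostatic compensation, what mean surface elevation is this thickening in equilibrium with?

Excess crust Δ = 44630 m − 32670 m = 11960 m, split between elevation h and root r with h + r = Δ.
Airy balance ρ_c h = (ρ_m − ρ_c) r gives r = h ρ_c/(ρ_m − ρ_c), so h (1 + ρ_c/(ρ_m − ρ_c)) = Δ, i.e. h = Δ (ρ_m − ρ_c)/ρ_m.
h = 11960 m × 400/3250 = 1470 m.

1470 m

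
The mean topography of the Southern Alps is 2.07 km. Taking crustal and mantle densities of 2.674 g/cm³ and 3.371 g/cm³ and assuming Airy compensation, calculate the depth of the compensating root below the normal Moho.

7.94 km

Equating mass per unit area of the two columns: the weight of the topography is balanced by the buoyancy of the root, ρ_c h = (ρ_m − ρ_c) r.
r = h · ρ_c / (ρ_m − ρ_c) = 2.07 km × 2.674 / (3.371 − 2.674) = 7.94 km.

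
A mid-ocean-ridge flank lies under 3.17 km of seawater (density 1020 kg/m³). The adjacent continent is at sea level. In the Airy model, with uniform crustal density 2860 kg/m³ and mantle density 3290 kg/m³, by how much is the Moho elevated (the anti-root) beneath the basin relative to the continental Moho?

13.6 km

By Archimedes' principle applied to the lithosphere: replacing crust with seawater at the top is compensated by replacing crust with mantle at the base: d (ρ_c − ρ_w) = a (ρ_m − ρ_c).
a = d (ρ_c − ρ_w)/(ρ_m − ρ_c) = 3.17 km × 1840/430 = 13.6 km.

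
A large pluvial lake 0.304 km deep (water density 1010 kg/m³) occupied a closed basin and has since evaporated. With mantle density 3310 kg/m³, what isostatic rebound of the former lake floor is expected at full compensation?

u = d ρ_w/ρ_m = 0.304 km × 1010/3310 = 0.0928 km.

0.0928 km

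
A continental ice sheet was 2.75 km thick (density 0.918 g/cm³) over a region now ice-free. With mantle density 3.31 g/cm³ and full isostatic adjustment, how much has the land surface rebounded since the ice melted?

0.763 km

Removing the load lets mantle flow back in; uplift u satisfies ρ_ice t = ρ_m u.
u = t ρ_ice/ρ_m = 2.75 km × 0.918/3.31 = 0.763 km.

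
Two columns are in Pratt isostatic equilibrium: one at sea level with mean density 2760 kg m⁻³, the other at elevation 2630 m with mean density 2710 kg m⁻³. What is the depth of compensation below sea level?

143000 m

ρ_ref D = ρ (D + h) → D (ρ_ref − ρ) = ρ h.
D = ρ h/(ρ_ref − ρ) = 2710 × 2630 m/(2760 − 2710) = 143000 m.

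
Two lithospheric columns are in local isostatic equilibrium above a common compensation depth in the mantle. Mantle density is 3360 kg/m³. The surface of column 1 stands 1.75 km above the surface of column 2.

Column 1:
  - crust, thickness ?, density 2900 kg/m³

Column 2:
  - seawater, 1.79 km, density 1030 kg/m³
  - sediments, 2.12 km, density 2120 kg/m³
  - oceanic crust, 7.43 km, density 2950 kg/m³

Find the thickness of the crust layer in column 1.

Take the compensation level at the base of the deeper column (depth z_c below the surface of column 1) and equate Σ ρ_i t_i down to z_c; mantle fills any gap and the z_c terms cancel.
Column 1: x×2900 + (z_c − 0 − x)×3360
Column 2: 1.75×0 + 1.79×1030 + 2.12×2120 + 7.43×2950 + (z_c − 1.75 − 11.34)×3360
The z_c×3360 term appears on both sides and cancels. Collect the known terms of each column as K = Σ(ρt)_known − 3360 × (depth of known layers): K_1 = 0 − 3360×0 = 0; K_2 = 28256.6 − 3360×(1.75 + 11.34) = −15725.8.
Balance: K_1 − x×(3360 − 2900) = K_2, so x = (K_1 − K_2)/(3360 − 2900) = 15725.8/460 = 34.2 km.

34.2 km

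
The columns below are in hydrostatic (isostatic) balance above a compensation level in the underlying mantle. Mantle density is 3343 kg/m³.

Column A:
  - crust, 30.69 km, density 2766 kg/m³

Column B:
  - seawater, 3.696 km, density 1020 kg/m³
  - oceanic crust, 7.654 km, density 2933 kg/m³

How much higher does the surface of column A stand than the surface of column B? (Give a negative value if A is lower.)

1.79 km

For any compensation level in the mantle, the mantle terms cancel and isostasy reduces to e = (Σt_A − Σt_B) − (Σ(ρt)_A − Σ(ρt)_B) / ρ_m.
Σt_A = 30.69 km; Σt_B = 11.35 km; Σ(ρt)_A = 84888.54; Σ(ρt)_B = 26219.102 (in km·kg/m³).
e = (30.69 − 11.35) − (84888.54 − 26219.102) / 3343 = 1.79 km.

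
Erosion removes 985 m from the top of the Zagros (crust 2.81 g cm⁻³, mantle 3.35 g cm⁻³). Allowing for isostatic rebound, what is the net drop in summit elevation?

159 m

Rebound u = e ρ_c/ρ_m = 985 m × 2.81/3.35 = 826.2 m.
Net surface drop = e − u = 985 m − 826.2 m = e (ρ_m − ρ_c)/ρ_m = 159 m.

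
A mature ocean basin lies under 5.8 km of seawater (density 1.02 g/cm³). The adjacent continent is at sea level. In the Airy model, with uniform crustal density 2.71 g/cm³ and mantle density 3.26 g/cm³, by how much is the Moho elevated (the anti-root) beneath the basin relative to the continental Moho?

17.8 km

For local isostatic compensation: replacing crust with seawater at the top is compensated by replacing crust with mantle at the base: d (ρ_c − ρ_w) = a (ρ_m − ρ_c).
a = d (ρ_c − ρ_w)/(ρ_m − ρ_c) = 5.8 km × 1.69/0.55 = 17.8 km.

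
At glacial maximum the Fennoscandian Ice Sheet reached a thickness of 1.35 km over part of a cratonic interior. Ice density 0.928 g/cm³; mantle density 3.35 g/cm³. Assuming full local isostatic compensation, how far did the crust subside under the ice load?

0.374 km

Balancing pressure at the compensation depth: the ice load ρ_ice t is balanced by mantle displaced below, ρ_m s.
s = t ρ_ice / ρ_m = 1.35 km × 0.928/3.35 = 0.374 km.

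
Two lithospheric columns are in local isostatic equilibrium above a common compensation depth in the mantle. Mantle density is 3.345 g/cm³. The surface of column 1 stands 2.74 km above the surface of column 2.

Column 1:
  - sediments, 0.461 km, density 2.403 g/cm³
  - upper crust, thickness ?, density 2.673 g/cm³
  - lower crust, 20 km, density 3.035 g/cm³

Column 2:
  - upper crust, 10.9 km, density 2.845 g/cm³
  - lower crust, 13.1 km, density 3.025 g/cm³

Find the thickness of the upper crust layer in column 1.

Take the compensation level at the base of the deeper column (depth z_c below the surface of column 1) and equate Σ ρ_i t_i down to z_c; mantle fills any gap and the z_c terms cancel.
Column 1: 0.461×2.403 + x×2.673 + 20×3.035 + (z_c − 20.461 − x)×3.345
Column 2: 2.74×0 + 10.9×2.845 + 13.1×3.025 + (z_c − 2.74 − 24)×3.345
The z_c×3.345 term appears on both sides and cancels. Collect the known terms of each column as K = Σ(ρt)_known − 3.345 × (depth of known layers): K_1 = 61.807783 − 3.345×20.461 = −6.634262; K_2 = 70.638 − 3.345×(2.74 + 24) = −18.8073.
Balance: K_1 − x×(3.345 − 2.673) = K_2, so x = (K_1 − K_2)/(3.345 − 2.673) = 12.173/0.672 = 18.1 km.

18.1 km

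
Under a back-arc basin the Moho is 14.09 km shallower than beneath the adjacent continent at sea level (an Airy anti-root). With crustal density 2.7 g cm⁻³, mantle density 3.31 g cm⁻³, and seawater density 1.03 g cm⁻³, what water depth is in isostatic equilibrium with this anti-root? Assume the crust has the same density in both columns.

5.15 km

Replacing a thickness d of crust by seawater at the top must be balanced by replacing crust with mantle at the base: d (ρ_c − ρ_w) = a (ρ_m − ρ_c).
d = a (ρ_m − ρ_c)/(ρ_c − ρ_w) = 14.09 km × 0.61/1.67 = 5.15 km.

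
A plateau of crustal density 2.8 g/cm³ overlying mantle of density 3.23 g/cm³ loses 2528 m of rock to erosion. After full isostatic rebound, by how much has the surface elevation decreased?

Rebound u = e ρ_c/ρ_m = 2528 m × 2.8/3.23 = 2191 m.
Net surface drop = e − u = 2528 m − 2191 m = e (ρ_m − ρ_c)/ρ_m = 337 m.

337 m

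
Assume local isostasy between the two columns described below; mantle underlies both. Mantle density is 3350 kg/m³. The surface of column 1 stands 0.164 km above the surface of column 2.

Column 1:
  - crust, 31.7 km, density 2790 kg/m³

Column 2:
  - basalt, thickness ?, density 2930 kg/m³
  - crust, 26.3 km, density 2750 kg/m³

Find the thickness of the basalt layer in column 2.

Take the compensation level at the base of the deeper column (depth z_c below the surface of column 1) and equate Σ ρ_i t_i down to z_c; mantle fills any gap and the z_c terms cancel.
Column 1: 31.7×2790 + (z_c − 31.7)×3350
Column 2: 0.164×0 + x×2930 + 26.3×2750 + (z_c − 0.164 − 26.3 − x)×3350
The z_c×3350 term appears on both sides and cancels. Collect the known terms of each column as K = Σ(ρt)_known − 3350 × (depth of known layers): K_1 = 88443 − 3350×31.7 = −17752; K_2 = 72325 − 3350×(0.164 + 26.3) = −16329.4.
Balance: K_1 = K_2 − x×(3350 − 2930), so x = (K_2 − K_1)/(3350 − 2930) = 1422.6/420 = 3.39 km.

3.39 km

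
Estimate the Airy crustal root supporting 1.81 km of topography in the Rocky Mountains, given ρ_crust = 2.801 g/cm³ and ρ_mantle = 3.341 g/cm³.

Isostatic balance requires: the weight of the topography is balanced by the buoyancy of the root, ρ_c h = (ρ_m − ρ_c) r.
r = h · ρ_c / (ρ_m − ρ_c) = 1.81 km × 2.801 / (3.341 − 2.801) = 9.39 km.

9.39 km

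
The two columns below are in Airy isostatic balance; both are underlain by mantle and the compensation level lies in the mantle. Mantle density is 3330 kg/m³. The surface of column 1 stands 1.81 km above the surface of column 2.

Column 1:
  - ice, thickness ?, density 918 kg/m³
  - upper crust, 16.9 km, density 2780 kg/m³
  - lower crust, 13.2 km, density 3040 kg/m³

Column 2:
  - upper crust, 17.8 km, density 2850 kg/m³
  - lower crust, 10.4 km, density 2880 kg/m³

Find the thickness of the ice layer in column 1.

2.54 km

Take the compensation level at the base of the deeper column (depth z_c below the surface of column 1) and equate Σ ρ_i t_i down to z_c; mantle fills any gap and the z_c terms cancel.
Column 1: x×918 + 16.9×2780 + 13.2×3040 + (z_c − 30.1 − x)×3330
Column 2: 1.81×0 + 17.8×2850 + 10.4×2880 + (z_c − 1.81 − 28.2)×3330
The z_c×3330 term appears on both sides and cancels. Collect the known terms of each column as K = Σ(ρt)_known − 3330 × (depth of known layers): K_1 = 87110 − 3330×30.1 = −13123; K_2 = 80682 − 3330×(1.81 + 28.2) = −19251.3.
Balance: K_1 − x×(3330 − 918) = K_2, so x = (K_1 − K_2)/(3330 − 918) = 6128.3/2412 = 2.54 km.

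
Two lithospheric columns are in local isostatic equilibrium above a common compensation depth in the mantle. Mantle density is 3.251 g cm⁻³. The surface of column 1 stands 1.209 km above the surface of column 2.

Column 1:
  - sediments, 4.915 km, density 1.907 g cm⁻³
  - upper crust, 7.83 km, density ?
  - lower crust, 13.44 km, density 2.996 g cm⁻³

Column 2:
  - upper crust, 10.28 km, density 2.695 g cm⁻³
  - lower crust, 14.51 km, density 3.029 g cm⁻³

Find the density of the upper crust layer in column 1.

2.89 g cm⁻³

Take the compensation level at the base of the deeper column (depth z_c below the surface of column 1) and equate Σ ρ_i t_i down to z_c; mantle fills any gap and the z_c terms cancel.
Column 1: 4.915×1.907 + 7.83×ρ + 13.44×2.996 + (z_c − 26.185)×3.251
Column 2: 1.209×0 + 10.28×2.695 + 14.51×3.029 + (z_c − 1.209 − 24.79)×3.251
The z_c×3.251 term appears on both sides and cancels. Collect the known terms of each column as K = Σ(ρt)_known − 3.251 × (depth of known layers): K_1 = 49.639145 − 3.251×26.185 = −35.48829; K_2 = 71.65539 − 3.251×(1.209 + 24.79) = −12.867359.
Balance: K_1 + 7.83×ρ = K_2, so ρ = (K_2 − K_1)/7.83 = 22.6209/7.83 = 2.89 g cm⁻³.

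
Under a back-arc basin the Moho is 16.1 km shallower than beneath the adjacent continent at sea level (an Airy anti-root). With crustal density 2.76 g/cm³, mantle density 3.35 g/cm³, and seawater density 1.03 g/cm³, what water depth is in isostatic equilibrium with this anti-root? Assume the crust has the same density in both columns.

Replacing a thickness d of crust by seawater at the top must be balanced by replacing crust with mantle at the base: d (ρ_c − ρ_w) = a (ρ_m − ρ_c).
d = a (ρ_m − ρ_c)/(ρ_c − ρ_w) = 16.1 km × 0.59/1.73 = 5.49 km.

5.49 km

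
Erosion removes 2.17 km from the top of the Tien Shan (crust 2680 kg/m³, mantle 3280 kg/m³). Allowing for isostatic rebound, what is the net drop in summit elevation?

Rebound u = e ρ_c/ρ_m = 2.17 km × 2680/3280 = 1.773 km.
Net surface drop = e − u = 2.17 km − 1.773 km = e (ρ_m − ρ_c)/ρ_m = 0.397 km.

0.397 km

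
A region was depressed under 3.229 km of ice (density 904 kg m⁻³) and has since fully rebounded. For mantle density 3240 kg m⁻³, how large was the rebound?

0.901 km

Removing the load lets mantle flow back in; uplift u satisfies ρ_ice t = ρ_m u.
u = t ρ_ice/ρ_m = 3.229 km × 904/3240 = 0.901 km.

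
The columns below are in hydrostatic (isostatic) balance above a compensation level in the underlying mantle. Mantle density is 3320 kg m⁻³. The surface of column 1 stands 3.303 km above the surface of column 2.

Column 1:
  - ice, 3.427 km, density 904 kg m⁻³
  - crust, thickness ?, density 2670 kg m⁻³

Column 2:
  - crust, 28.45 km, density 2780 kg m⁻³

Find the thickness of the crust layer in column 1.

Take the compensation level at the base of the deeper column (depth z_c below the surface of column 1) and equate Σ ρ_i t_i down to z_c; mantle fills any gap and the z_c terms cancel.
Column 1: 3.427×904 + x×2670 + (z_c − 3.427 − x)×3320
Column 2: 3.303×0 + 28.45×2780 + (z_c − 3.303 − 28.45)×3320
The z_c×3320 term appears on both sides and cancels. Collect the known terms of each column as K = Σ(ρt)_known − 3320 × (depth of known layers): K_1 = 3098.008 − 3320×3.427 = −8279.632; K_2 = 79091 − 3320×(3.303 + 28.45) = −26328.96.
Balance: K_1 − x×(3320 − 2670) = K_2, so x = (K_1 − K_2)/(3320 − 2670) = 18049.3/650 = 27.8 km.

27.8 km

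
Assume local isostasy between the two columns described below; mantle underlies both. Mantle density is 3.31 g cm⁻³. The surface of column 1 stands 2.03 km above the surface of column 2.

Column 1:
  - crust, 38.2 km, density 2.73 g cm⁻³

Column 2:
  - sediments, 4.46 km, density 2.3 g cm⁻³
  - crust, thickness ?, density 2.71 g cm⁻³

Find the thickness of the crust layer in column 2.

Take the compensation level at the base of the deeper column (depth z_c below the surface of column 1) and equate Σ ρ_i t_i down to z_c; mantle fills any gap and the z_c terms cancel.
Column 1: 38.2×2.73 + (z_c − 38.2)×3.31
Column 2: 2.03×0 + 4.46×2.3 + x×2.71 + (z_c − 2.03 − 4.46 − x)×3.31
The z_c×3.31 term appears on both sides and cancels. Collect the known terms of each column as K = Σ(ρt)_known − 3.31 × (depth of known layers): K_1 = 104.286 − 3.31×38.2 = −22.156; K_2 = 10.258 − 3.31×(2.03 + 4.46) = −11.2239.
Balance: K_1 = K_2 − x×(3.31 − 2.71), so x = (K_2 − K_1)/(3.31 − 2.71) = 10.9321/0.6 = 18.2 km.

18.2 km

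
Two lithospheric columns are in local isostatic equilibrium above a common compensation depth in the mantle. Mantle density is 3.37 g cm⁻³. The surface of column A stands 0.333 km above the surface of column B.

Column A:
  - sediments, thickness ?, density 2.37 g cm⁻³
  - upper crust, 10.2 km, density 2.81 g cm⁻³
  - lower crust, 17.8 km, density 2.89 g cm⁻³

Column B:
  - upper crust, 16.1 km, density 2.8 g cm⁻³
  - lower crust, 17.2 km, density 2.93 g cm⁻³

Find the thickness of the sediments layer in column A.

3.61 km

Take the compensation level at the base of the deeper column (depth z_c below the surface of column A) and equate Σ ρ_i t_i down to z_c; mantle fills any gap and the z_c terms cancel.
Column A: x×2.37 + 10.2×2.81 + 17.8×2.89 + (z_c − 28 − x)×3.37
Column B: 0.333×0 + 16.1×2.8 + 17.2×2.93 + (z_c − 0.333 − 33.3)×3.37
The z_c×3.37 term appears on both sides and cancels. Collect the known terms of each column as K = Σ(ρt)_known − 3.37 × (depth of known layers): K_A = 80.104 − 3.37×28 = −14.256; K_B = 95.476 − 3.37×(0.333 + 33.3) = −17.86721.
Balance: K_A − x×(3.37 − 2.37) = K_B, so x = (K_A − K_B)/(3.37 − 2.37) = 3.61121/1 = 3.61 km.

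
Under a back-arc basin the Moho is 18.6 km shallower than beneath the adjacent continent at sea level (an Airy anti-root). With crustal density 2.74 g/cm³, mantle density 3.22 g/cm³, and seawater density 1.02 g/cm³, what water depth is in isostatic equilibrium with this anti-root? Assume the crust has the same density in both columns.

5.19 km

Replacing a thickness d of crust by seawater at the top must be balanced by replacing crust with mantle at the base: d (ρ_c − ρ_w) = a (ρ_m − ρ_c).
d = a (ρ_m − ρ_c)/(ρ_c − ρ_w) = 18.6 km × 0.48/1.72 = 5.19 km.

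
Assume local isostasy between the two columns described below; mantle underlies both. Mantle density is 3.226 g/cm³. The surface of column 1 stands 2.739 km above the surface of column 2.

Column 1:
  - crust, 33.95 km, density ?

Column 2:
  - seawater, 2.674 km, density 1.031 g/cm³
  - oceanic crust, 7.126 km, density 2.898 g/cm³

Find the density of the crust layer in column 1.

Take the compensation level at the base of the deeper column (depth z_c below the surface of column 1) and equate Σ ρ_i t_i down to z_c; mantle fills any gap and the z_c terms cancel.
Column 1: 33.95×ρ + (z_c − 33.95)×3.226
Column 2: 2.739×0 + 2.674×1.031 + 7.126×2.898 + (z_c − 2.739 − 9.8)×3.226
The z_c×3.226 term appears on both sides and cancels. Collect the known terms of each column as K = Σ(ρt)_known − 3.226 × (depth of known layers): K_1 = 0 − 3.226×33.95 = −109.5227; K_2 = 23.408042 − 3.226×(2.739 + 9.8) = −17.042772.
Balance: K_1 + 33.95×ρ = K_2, so ρ = (K_2 − K_1)/33.95 = 92.4799/33.95 = 2.72 g/cm³.

2.72 g/cm³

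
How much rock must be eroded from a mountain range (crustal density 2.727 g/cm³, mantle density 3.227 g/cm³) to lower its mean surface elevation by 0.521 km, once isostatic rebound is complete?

3.36 km

Net drop Δ = e − u = e − e ρ_c/ρ_m = e (ρ_m − ρ_c)/ρ_m.
e = Δ ρ_m/(ρ_m − ρ_c) = 0.521 km × 3.227/0.5 = 3.36 km.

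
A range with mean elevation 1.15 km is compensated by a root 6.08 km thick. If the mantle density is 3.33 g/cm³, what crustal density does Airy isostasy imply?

2.8 g/cm³

ρ_c h = (ρ_m − ρ_c) r → ρ_c (h + r) = ρ_m r → ρ_c = ρ_m r / (h + r).
ρ_c = 3.33 × 6.08 km / (1.15 km + 6.08 km) = 2.8 g/cm³.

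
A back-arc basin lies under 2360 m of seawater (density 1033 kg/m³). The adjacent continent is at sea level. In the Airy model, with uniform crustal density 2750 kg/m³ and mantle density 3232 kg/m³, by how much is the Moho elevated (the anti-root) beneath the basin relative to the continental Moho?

Isostatic balance requires: replacing crust with seawater at the top is compensated by replacing crust with mantle at the base: d (ρ_c − ρ_w) = a (ρ_m − ρ_c).
a = d (ρ_c − ρ_w)/(ρ_m − ρ_c) = 2360 m × 1717/482 = 8410 m.

8410 m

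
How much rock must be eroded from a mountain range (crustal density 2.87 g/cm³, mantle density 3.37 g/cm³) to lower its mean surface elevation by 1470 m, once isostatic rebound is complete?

Net drop Δ = e − u = e − e ρ_c/ρ_m = e (ρ_m − ρ_c)/ρ_m.
e = Δ ρ_m/(ρ_m − ρ_c) = 1470 m × 3.37/0.5 = 9910 m.

9910 m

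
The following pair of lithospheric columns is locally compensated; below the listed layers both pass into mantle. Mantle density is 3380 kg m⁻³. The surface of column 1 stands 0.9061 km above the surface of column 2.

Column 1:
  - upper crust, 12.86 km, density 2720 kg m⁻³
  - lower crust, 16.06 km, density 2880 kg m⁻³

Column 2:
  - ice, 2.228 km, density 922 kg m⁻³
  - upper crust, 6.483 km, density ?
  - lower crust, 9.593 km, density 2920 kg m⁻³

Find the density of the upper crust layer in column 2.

2830 kg m⁻³

Take the compensation level at the base of the deeper column (depth z_c below the surface of column 1) and equate Σ ρ_i t_i down to z_c; mantle fills any gap and the z_c terms cancel.
Column 1: 12.86×2720 + 16.06×2880 + (z_c − 28.92)×3380
Column 2: 0.9061×0 + 2.228×922 + 6.483×ρ + 9.593×2920 + (z_c − 0.9061 − 18.304)×3380
The z_c×3380 term appears on both sides and cancels. Collect the known terms of each column as K = Σ(ρt)_known − 3380 × (depth of known layers): K_1 = 81232 − 3380×28.92 = −16517.6; K_2 = 30065.776 − 3380×(0.9061 + 18.304) = −34864.362.
Balance: K_1 = K_2 + 6.483×ρ, so ρ = (K_1 − K_2)/6.483 = 18346.8/6.483 = 2830 kg m⁻³.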